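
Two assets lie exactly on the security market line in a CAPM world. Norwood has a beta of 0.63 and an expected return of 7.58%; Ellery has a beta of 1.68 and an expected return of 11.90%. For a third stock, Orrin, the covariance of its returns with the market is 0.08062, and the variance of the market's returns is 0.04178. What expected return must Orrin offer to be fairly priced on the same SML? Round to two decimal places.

MRP = (11.90% − 7.58%) / (1.68 − 0.63) = 4.1143%
R_f = 7.58% − 0.63 × 4.1143% = 4.9880%
β_Orrin = Cov / Var(R_m) = 0.08062 / 0.04178 = 1.9296
E(R_Orrin) = R_f + β × MRP = 4.9880% + 1.9296 × 4.1143% = 12.93%

12.93%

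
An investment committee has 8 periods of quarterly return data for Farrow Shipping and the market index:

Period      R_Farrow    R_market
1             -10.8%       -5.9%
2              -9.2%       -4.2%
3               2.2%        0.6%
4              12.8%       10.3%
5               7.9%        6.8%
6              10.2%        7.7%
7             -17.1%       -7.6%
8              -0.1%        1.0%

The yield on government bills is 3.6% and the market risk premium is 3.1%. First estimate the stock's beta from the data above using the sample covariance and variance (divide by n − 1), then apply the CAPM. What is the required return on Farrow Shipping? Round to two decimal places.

Mean R_i = (-10.8 − 9.2 + 2.2 + 12.8 + 7.9 + 10.2 − 17.1 − 0.1) / 8 = -0.5125%
Mean R_m = (-5.9 − 4.2 + 0.6 + 10.3 + 6.8 + 7.7 − 7.6 + 1.0) / 8 = 1.0875%
Σ(R_i − R̄_i)(R_m − R̄_m) = 502.0988  ⇒  Cov = 502.0988 / 7 = 71.7284
Σ(R_m − R̄_m)² = 313.7288  ⇒  Var(R_m) = 313.7288 / 7 = 44.8184
β = Cov / Var(R_m) = 71.7284 / 44.8184 = 1.6004
E(R) = R_f + β × MRP = 3.6% + 1.6004 × 3.1% = 8.56%

8.56%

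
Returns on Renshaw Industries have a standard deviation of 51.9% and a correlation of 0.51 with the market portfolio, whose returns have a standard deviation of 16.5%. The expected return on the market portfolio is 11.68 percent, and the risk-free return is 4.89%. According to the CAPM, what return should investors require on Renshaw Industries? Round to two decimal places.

15.78%

β = ρ × σ_i / σ_m = 0.51 × 51.9% / 16.5% = 1.6042
MRP = 11.68% − 4.89% = 6.79%
E(R) = 4.89% + 1.6042 × 6.79% = 15.78%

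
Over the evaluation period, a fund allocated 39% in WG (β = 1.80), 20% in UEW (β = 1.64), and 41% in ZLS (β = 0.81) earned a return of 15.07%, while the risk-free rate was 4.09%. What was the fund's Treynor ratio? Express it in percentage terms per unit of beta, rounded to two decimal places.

8.06%

β_P = 0.39×1.80 + 0.20×1.64 + 0.41×0.81 = 1.3621
Treynor = (R_P − R_f) / β_P = (15.07% − 4.09%) / 1.3621 = 10.98% / 1.3621 = 8.06%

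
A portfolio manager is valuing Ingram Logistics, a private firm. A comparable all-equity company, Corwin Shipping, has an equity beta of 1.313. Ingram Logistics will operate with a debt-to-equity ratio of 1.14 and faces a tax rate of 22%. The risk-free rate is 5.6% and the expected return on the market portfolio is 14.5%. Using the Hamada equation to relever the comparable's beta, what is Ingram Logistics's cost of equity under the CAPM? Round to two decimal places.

27.68%

β_L = β_U × [1 + (1 − t)(D/E)] = 1.313 × [1 + (1 − 0.22) × 1.14]
    = 1.313 × [1 + 0.78 × 1.14] = 1.313 × 1.8892 = 2.4805
MRP = 14.5% − 5.6% = 8.90%
E(R) = R_f + β_L × MRP = 5.6% + 2.4805 × 8.9% = 27.68%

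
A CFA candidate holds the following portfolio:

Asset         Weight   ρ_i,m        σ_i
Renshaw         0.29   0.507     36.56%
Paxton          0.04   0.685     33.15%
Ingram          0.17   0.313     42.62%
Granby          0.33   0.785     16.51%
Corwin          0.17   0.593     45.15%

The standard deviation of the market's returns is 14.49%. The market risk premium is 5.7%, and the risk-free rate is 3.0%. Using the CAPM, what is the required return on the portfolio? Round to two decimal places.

β_Renshaw = 0.507 × 36.56% / 14.49% = 1.2792
β_Paxton = 0.685 × 33.15% / 14.49% = 1.5671
β_Ingram = 0.313 × 42.62% / 14.49% = 0.9206
β_Granby = 0.785 × 16.51% / 14.49% = 0.8944
β_Corwin = 0.593 × 45.15% / 14.49% = 1.8478
β_P = Σ w_i β_i = 0.29×1.2792 + 0.04×1.5671 + 0.17×0.9206 + 0.33×0.8944 + 0.17×1.8478 = 1.1994
E(R_P) = R_f + β_P × MRP = 3.0% + 1.1994 × 5.7% = 9.84%

9.84%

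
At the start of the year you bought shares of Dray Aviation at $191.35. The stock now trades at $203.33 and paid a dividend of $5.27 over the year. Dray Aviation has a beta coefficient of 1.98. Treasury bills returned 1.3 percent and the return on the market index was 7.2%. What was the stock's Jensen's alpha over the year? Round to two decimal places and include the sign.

Realised HPR = (P1 + D1 − P0) / P0 = (203.33 + 5.27 − 191.35) / 191.35 = 17.25 / 191.35 = 9.0149%
MRP = 7.2% − 1.3% = 5.90%
CAPM required = R_f + β·MRP = 1.3% + 1.98 × 5.9% = 12.9820%
α = realised − required = 9.0149% − 12.9820% = -3.97%

-3.97%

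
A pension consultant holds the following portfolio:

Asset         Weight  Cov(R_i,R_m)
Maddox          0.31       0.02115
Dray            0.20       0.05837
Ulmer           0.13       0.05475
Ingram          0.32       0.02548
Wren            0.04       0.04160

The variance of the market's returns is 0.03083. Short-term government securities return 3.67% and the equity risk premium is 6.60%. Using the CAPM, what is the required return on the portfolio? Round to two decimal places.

β_Maddox = 0.02115 / 0.03083 = 0.6860
β_Dray = 0.05837 / 0.03083 = 1.8933
β_Ulmer = 0.05475 / 0.03083 = 1.7759
β_Ingram = 0.02548 / 0.03083 = 0.8265
β_Wren = 0.04160 / 0.03083 = 1.3493
β_P = Σ w_i β_i = 0.31×0.6860 + 0.20×1.8933 + 0.13×1.7759 + 0.32×0.8265 + 0.04×1.3493 = 1.1406
E(R_P) = R_f + β_P × MRP = 3.67% + 1.1406 × 6.60% = 11.20%

11.20%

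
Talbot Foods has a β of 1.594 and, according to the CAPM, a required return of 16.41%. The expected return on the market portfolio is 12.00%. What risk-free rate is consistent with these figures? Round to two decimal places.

4.58%

E(R) = R_f + β(E(R_m) − R_f) = R_f(1 − β) + β·E(R_m)
16.41% = R_f × (1 − 1.594) + 1.594 × 12.00%
16.41% = R_f × -0.594 + 19.12800%
R_f = (16.41% − 19.12800%) / -0.594 = 4.58%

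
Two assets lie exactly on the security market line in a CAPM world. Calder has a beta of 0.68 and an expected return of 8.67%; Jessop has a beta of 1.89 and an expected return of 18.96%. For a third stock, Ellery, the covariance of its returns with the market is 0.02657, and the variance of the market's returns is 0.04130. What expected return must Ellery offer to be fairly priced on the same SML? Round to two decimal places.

8.36%

MRP = (18.96% − 8.67%) / (1.89 − 0.68) = 8.5041%
R_f = 8.67% − 0.68 × 8.5041% = 2.8872%
β_Ellery = Cov / Var(R_m) = 0.02657 / 0.04130 = 0.6433
E(R_Ellery) = R_f + β × MRP = 2.8872% + 0.6433 × 8.5041% = 8.36%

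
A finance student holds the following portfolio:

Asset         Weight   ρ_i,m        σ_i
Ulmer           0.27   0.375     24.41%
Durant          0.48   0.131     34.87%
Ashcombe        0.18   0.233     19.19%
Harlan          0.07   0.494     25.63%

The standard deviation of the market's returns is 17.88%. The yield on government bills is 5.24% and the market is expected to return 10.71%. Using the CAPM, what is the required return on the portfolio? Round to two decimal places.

7.18%

β_Ulmer = 0.375 × 24.41% / 17.88% = 0.5120
β_Durant = 0.131 × 34.87% / 17.88% = 0.2555
β_Ashcombe = 0.233 × 19.19% / 17.88% = 0.2501
β_Harlan = 0.494 × 25.63% / 17.88% = 0.7081
β_P = Σ w_i β_i = 0.27×0.5120 + 0.48×0.2555 + 0.18×0.2501 + 0.07×0.7081 = 0.3555
MRP = 10.71% − 5.24% = 5.47%
E(R_P) = R_f + β_P × MRP = 5.24% + 0.3555 × 5.47% = 7.18%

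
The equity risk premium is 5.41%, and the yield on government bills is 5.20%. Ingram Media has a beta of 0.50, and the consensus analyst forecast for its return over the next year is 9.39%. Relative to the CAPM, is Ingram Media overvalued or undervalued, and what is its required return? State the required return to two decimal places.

Undervalued; required return 7.91%

Required return = R_f + β·MRP = 5.20% + 0.50 × 5.41% = 7.91%
Forecast 9.39% > required 7.91% → the stock plots above the SML → undervalued.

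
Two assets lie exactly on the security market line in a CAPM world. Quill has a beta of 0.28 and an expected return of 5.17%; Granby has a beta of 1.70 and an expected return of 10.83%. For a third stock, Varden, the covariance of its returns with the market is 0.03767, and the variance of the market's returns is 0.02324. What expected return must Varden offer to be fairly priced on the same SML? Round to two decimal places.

MRP = (10.83% − 5.17%) / (1.70 − 0.28) = 3.9859%
R_f = 5.17% − 0.28 × 3.9859% = 4.0539%
β_Varden = Cov / Var(R_m) = 0.03767 / 0.02324 = 1.6209
E(R_Varden) = R_f + β × MRP = 4.0539% + 1.6209 × 3.9859% = 10.51%

10.51%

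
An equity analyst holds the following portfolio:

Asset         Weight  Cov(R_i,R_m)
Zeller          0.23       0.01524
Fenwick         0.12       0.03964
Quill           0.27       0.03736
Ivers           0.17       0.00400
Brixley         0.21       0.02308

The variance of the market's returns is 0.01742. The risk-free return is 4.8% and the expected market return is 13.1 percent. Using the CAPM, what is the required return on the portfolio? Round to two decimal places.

β_Zeller = 0.01524 / 0.01742 = 0.8749
β_Fenwick = 0.03964 / 0.01742 = 2.2755
β_Quill = 0.03736 / 0.01742 = 2.1447
β_Ivers = 0.00400 / 0.01742 = 0.2296
β_Brixley = 0.02308 / 0.01742 = 1.3249
β_P = Σ w_i β_i = 0.23×0.8749 + 0.12×2.2755 + 0.27×2.1447 + 0.17×0.2296 + 0.21×1.3249 = 1.3706
MRP = 13.1% − 4.8% = 8.30%
E(R_P) = R_f + β_P × MRP = 4.8% + 1.3706 × 8.3% = 16.18%

16.18%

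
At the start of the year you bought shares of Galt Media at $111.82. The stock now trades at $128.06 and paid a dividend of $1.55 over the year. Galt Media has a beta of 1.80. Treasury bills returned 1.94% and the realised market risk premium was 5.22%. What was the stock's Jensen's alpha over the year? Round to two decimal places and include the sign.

Realised HPR = (P1 + D1 − P0) / P0 = (128.06 + 1.55 − 111.82) / 111.82 = 17.79 / 111.82 = 15.9095%
CAPM required = R_f + β·MRP = 1.94% + 1.80 × 5.22% = 11.3360%
α = realised − required = 15.9095% − 11.3360% = +4.57%

+4.57%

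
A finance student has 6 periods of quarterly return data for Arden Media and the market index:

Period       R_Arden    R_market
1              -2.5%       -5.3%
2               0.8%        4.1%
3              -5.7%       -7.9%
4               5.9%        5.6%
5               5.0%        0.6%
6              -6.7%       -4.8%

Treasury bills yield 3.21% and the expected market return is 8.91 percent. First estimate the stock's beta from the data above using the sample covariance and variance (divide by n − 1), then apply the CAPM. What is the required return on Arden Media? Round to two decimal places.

Mean R_i = (-2.5 + 0.8 − 5.7 + 5.9 + 5.0 − 6.7) / 6 = -0.5333%
Mean R_m = (-5.3 + 4.1 − 7.9 + 5.6 + 0.6 − 4.8) / 6 = -1.2833%
Σ(R_i − R̄_i)(R_m − R̄_m) = 125.6533  ⇒  Cov = 125.6533 / 5 = 25.1307
Σ(R_m − R̄_m)² = 152.1883  ⇒  Var(R_m) = 152.1883 / 5 = 30.4377
β = Cov / Var(R_m) = 25.1307 / 30.4377 = 0.8256
MRP = 8.91% − 3.21% = 5.70%
E(R) = R_f + β × MRP = 3.21% + 0.8256 × 5.70% = 7.92%

7.92%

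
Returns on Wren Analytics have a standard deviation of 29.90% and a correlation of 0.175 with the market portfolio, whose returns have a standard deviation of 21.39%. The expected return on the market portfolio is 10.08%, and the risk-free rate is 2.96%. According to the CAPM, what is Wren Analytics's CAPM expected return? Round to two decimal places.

β = ρ × σ_i / σ_m = 0.175 × 29.90% / 21.39% = 0.2446
MRP = 10.08% − 2.96% = 7.12%
E(R) = 2.96% + 0.2446 × 7.12% = 4.70%

4.70%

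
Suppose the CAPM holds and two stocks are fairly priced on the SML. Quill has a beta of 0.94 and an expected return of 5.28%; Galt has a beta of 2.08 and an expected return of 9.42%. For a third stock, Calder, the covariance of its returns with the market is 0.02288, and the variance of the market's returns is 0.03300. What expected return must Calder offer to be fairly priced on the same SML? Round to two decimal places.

MRP = (9.42% − 5.28%) / (2.08 − 0.94) = 3.6316%
R_f = 5.28% − 0.94 × 3.6316% = 1.8663%
β_Calder = Cov / Var(R_m) = 0.02288 / 0.03300 = 0.6933
E(R_Calder) = R_f + β × MRP = 1.8663% + 0.6933 × 3.6316% = 4.38%

4.38%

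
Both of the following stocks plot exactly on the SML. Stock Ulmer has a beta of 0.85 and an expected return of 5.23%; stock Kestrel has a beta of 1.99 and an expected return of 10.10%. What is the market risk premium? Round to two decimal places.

Both satisfy E(R) = R_f + β·MRP, so the slope of the SML is
MRP = (10.10% − 5.23%) / (1.99 − 0.85) = 4.87% / 1.14 = 4.2719%

4.27%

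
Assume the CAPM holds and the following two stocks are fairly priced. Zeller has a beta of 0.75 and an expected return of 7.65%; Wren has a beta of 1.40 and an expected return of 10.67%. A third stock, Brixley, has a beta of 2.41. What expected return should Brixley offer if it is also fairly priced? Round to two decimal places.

15.36%

MRP (SML slope) = (10.67% − 7.65%) / (1.40 − 0.75) = 3.02% / 0.65 = 4.6462%
R_f (intercept) = 7.65% − 0.75 × 4.6462% = 4.1654%
E(R_Brixley) = R_f + β × MRP = 4.1654% + 2.41 × 4.6462% = 15.36%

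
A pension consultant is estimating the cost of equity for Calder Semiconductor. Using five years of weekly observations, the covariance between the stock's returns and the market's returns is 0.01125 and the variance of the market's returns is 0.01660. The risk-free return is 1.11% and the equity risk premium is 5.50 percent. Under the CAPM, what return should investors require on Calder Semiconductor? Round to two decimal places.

β = Cov(R_i, R_m) / Var(R_m) = 0.01125 / 0.01660 = 0.6777
E(R) = R_f + β × MRP = 1.11% + 0.6777 × 5.50% = 4.84%

4.84%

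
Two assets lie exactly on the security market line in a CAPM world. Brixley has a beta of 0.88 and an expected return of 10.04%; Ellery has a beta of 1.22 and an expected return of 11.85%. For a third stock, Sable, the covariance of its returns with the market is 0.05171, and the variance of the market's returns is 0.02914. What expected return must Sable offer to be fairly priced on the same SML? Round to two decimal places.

14.80%

MRP = (11.85% − 10.04%) / (1.22 − 0.88) = 5.3235%
R_f = 10.04% − 0.88 × 5.3235% = 5.3553%
β_Sable = Cov / Var(R_m) = 0.05171 / 0.02914 = 1.7745
E(R_Sable) = R_f + β × MRP = 5.3553% + 1.7745 × 5.3235% = 14.80%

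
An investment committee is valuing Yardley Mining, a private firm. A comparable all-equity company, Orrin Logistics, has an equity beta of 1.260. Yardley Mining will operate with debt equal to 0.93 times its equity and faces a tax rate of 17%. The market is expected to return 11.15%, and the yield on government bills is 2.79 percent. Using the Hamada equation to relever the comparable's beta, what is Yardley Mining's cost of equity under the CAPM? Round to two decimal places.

β_L = β_U × [1 + (1 − t)(D/E)] = 1.260 × [1 + (1 − 0.17) × 0.93]
    = 1.260 × [1 + 0.83 × 0.93] = 1.260 × 1.7719 = 2.2326
MRP = 11.15% − 2.79% = 8.36%
E(R) = R_f + β_L × MRP = 2.79% + 2.2326 × 8.36% = 21.45%

21.45%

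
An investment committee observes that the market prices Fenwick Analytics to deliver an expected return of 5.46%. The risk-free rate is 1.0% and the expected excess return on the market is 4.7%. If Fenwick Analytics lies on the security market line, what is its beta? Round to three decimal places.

0.949

β = (E(R) − R_f) / MRP = (5.46% − 1.0%) / 4.7% = 4.46% / 4.7% = 0.949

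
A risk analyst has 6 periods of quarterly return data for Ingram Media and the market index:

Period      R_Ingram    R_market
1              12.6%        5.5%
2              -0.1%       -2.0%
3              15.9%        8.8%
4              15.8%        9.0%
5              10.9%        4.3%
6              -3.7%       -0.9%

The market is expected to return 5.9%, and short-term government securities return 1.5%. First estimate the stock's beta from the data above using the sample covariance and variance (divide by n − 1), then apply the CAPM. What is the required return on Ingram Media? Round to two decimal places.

9.09%

Mean R_i = (12.6 − 0.1 + 15.9 + 15.8 + 10.9 − 3.7) / 6 = 8.5667%
Mean R_m = (5.5 − 2.0 + 8.8 + 9.0 + 4.3 − 0.9) / 6 = 4.1167%
Σ(R_i − R̄_i)(R_m − R̄_m) = 190.2233  ⇒  Cov = 190.2233 / 5 = 38.0447
Σ(R_m − R̄_m)² = 110.3083  ⇒  Var(R_m) = 110.3083 / 5 = 22.0617
β = Cov / Var(R_m) = 38.0447 / 22.0617 = 1.7245
MRP = 5.9% − 1.5% = 4.40%
E(R) = R_f + β × MRP = 1.5% + 1.7245 × 4.4% = 9.09%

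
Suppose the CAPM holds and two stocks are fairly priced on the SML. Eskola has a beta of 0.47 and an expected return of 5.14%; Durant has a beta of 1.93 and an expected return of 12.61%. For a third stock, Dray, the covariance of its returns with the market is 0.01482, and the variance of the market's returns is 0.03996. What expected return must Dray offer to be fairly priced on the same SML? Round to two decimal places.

4.63%

MRP = (12.61% − 5.14%) / (1.93 − 0.47) = 5.1164%
R_f = 5.14% − 0.47 × 5.1164% = 2.7353%
β_Dray = Cov / Var(R_m) = 0.01482 / 0.03996 = 0.3709
E(R_Dray) = R_f + β × MRP = 2.7353% + 0.3709 × 5.1164% = 4.63%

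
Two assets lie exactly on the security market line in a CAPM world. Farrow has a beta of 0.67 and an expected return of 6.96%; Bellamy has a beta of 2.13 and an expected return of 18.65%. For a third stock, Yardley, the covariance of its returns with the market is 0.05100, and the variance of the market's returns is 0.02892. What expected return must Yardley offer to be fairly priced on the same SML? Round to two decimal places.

15.72%

MRP = (18.65% − 6.96%) / (2.13 − 0.67) = 8.0068%
R_f = 6.96% − 0.67 × 8.0068% = 1.5954%
β_Yardley = Cov / Var(R_m) = 0.05100 / 0.02892 = 1.7635
E(R_Yardley) = R_f + β × MRP = 1.5954% + 1.7635 × 8.0068% = 15.72%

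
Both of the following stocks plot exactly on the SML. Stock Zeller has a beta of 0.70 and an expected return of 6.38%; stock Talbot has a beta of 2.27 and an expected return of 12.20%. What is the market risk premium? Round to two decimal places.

3.71%

Both satisfy E(R) = R_f + β·MRP, so the slope of the SML is
MRP = (12.20% − 6.38%) / (2.27 − 0.70) = 5.82% / 1.57 = 3.7070%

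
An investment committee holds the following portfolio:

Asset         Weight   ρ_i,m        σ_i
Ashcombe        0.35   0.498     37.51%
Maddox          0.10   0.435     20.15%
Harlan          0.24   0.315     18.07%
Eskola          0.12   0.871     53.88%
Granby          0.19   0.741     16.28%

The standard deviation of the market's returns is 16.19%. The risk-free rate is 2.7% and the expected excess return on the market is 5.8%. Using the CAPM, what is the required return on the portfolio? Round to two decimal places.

β_Ashcombe = 0.498 × 37.51% / 16.19% = 1.1538
β_Maddox = 0.435 × 20.15% / 16.19% = 0.5414
β_Harlan = 0.315 × 18.07% / 16.19% = 0.3516
β_Eskola = 0.871 × 53.88% / 16.19% = 2.8987
β_Granby = 0.741 × 16.28% / 16.19% = 0.7451
β_P = Σ w_i β_i = 0.35×1.1538 + 0.10×0.5414 + 0.24×0.3516 + 0.12×2.8987 + 0.19×0.7451 = 1.0318
E(R_P) = R_f + β_P × MRP = 2.7% + 1.0318 × 5.8% = 8.68%

8.68%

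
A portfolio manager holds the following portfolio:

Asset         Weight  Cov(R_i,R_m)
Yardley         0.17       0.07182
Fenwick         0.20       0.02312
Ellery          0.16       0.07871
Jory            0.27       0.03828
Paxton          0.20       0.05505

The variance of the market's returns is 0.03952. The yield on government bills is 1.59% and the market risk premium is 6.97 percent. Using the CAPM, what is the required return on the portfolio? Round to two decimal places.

β_Yardley = 0.07182 / 0.03952 = 1.8173
β_Fenwick = 0.02312 / 0.03952 = 0.5850
β_Ellery = 0.07871 / 0.03952 = 1.9916
β_Jory = 0.03828 / 0.03952 = 0.9686
β_Paxton = 0.05505 / 0.03952 = 1.3930
β_P = Σ w_i β_i = 0.17×1.8173 + 0.20×0.5850 + 0.16×1.9916 + 0.27×0.9686 + 0.20×1.3930 = 1.2847
E(R_P) = R_f + β_P × MRP = 1.59% + 1.2847 × 6.97% = 10.54%

10.54%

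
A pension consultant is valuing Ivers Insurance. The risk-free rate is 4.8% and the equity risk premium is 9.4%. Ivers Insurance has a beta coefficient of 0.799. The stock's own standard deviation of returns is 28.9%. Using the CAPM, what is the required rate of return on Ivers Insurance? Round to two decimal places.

12.31%

E(R) = R_f + β × MRP = 4.8% + 0.799 × 9.4% = 12.31%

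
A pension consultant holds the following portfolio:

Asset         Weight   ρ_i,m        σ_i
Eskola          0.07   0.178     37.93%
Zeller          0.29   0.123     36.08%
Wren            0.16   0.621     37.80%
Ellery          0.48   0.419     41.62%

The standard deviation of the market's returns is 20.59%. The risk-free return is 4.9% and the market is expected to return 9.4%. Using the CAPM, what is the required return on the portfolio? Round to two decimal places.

7.93%

β_Eskola = 0.178 × 37.93% / 20.59% = 0.3279
β_Zeller = 0.123 × 36.08% / 20.59% = 0.2155
β_Wren = 0.621 × 37.80% / 20.59% = 1.1401
β_Ellery = 0.419 × 41.62% / 20.59% = 0.8470
β_P = Σ w_i β_i = 0.07×0.3279 + 0.29×0.2155 + 0.16×1.1401 + 0.48×0.8470 = 0.6744
MRP = 9.4% − 4.9% = 4.50%
E(R_P) = R_f + β_P × MRP = 4.9% + 0.6744 × 4.5% = 7.93%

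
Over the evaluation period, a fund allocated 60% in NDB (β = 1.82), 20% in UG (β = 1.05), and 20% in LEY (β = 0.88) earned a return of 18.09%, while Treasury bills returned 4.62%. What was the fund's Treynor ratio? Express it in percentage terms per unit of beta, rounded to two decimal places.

β_P = 0.60×1.82 + 0.20×1.05 + 0.20×0.88 = 1.4780
Treynor = (R_P − R_f) / β_P = (18.09% − 4.62%) / 1.4780 = 13.47% / 1.4780 = 9.11%

9.11%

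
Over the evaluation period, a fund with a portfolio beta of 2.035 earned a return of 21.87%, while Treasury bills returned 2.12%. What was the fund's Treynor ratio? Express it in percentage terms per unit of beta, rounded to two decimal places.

9.71%

Treynor = (R_P − R_f) / β_P = (21.87% − 2.12%) / 2.0350 = 19.75% / 2.0350 = 9.71%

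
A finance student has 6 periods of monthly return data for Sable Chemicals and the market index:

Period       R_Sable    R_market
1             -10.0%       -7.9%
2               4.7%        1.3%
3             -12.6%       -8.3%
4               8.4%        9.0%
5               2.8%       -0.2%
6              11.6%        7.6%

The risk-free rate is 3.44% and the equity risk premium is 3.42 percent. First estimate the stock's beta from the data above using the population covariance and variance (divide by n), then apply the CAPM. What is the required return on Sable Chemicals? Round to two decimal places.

Mean R_i = (-10.0 + 4.7 − 12.6 + 8.4 + 2.8 + 11.6) / 6 = 0.8167%
Mean R_m = (-7.9 + 1.3 − 8.3 + 9.0 − 0.2 + 7.6) / 6 = 0.2500%
Σ(R_i − R̄_i)(R_m − R̄_m) = 351.6650  ⇒  Cov = 351.6650 / 6 = 58.6108
Σ(R_m − R̄_m)² = 271.4150  ⇒  Var(R_m) = 271.4150 / 6 = 45.2358
β = Cov / Var(R_m) = 58.6108 / 45.2358 = 1.2957
E(R) = R_f + β × MRP = 3.44% + 1.2957 × 3.42% = 7.87%

7.87%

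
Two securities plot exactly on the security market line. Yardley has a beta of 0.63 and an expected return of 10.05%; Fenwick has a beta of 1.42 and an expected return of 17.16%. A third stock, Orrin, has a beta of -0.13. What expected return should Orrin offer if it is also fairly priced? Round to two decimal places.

MRP (SML slope) = (17.16% − 10.05%) / (1.42 − 0.63) = 7.11% / 0.79 = 9.0000%
R_f (intercept) = 10.05% − 0.63 × 9.0000% = 4.3800%
E(R_Orrin) = R_f + β × MRP = 4.3800% + -0.13 × 9.0000% = 3.21%

3.21%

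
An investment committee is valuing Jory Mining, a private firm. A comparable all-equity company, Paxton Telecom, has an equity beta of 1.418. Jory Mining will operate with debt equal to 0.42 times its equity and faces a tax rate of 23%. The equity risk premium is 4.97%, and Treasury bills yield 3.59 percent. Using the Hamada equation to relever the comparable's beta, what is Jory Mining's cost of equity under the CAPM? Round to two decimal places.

12.92%

β_L = β_U × [1 + (1 − t)(D/E)] = 1.418 × [1 + (1 − 0.23) × 0.42]
    = 1.418 × [1 + 0.77 × 0.42] = 1.418 × 1.3234 = 1.8766
E(R) = R_f + β_L × MRP = 3.59% + 1.8766 × 4.97% = 12.92%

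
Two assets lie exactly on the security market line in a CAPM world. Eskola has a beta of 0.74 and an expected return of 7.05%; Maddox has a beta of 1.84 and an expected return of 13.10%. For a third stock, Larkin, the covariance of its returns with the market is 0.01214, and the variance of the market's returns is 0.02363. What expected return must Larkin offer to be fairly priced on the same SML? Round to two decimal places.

MRP = (13.10% − 7.05%) / (1.84 − 0.74) = 5.5000%
R_f = 7.05% − 0.74 × 5.5000% = 2.9800%
β_Larkin = Cov / Var(R_m) = 0.01214 / 0.02363 = 0.5138
E(R_Larkin) = R_f + β × MRP = 2.9800% + 0.5138 × 5.5000% = 5.81%

5.81%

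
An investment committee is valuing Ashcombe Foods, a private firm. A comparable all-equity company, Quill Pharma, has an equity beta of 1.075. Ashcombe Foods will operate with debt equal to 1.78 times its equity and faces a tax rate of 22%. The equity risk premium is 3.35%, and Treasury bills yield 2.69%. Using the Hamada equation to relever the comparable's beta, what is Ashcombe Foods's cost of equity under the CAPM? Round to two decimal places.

β_L = β_U × [1 + (1 − t)(D/E)] = 1.075 × [1 + (1 − 0.22) × 1.78]
    = 1.075 × [1 + 0.78 × 1.78] = 1.075 × 2.3884 = 2.5675
E(R) = R_f + β_L × MRP = 2.69% + 2.5675 × 3.35% = 11.29%

11.29%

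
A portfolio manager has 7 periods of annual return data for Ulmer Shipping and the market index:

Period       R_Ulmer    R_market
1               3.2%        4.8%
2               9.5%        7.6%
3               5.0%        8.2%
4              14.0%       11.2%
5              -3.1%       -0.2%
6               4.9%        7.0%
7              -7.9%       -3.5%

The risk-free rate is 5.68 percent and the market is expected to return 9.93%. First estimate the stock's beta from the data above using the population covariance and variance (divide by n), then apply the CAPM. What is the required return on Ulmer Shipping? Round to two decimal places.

Mean R_i = (3.2 + 9.5 + 5.0 + 14.0 − 3.1 + 4.9 − 7.9) / 7 = 3.6571%
Mean R_m = (4.8 + 7.6 + 8.2 + 11.2 − 0.2 + 7.0 − 3.5) / 7 = 5.0143%
Σ(R_i − R̄_i)(R_m − R̄_m) = 219.5643  ⇒  Cov = 219.5643 / 7 = 31.3663
Σ(R_m − R̄_m)² = 158.7686  ⇒  Var(R_m) = 158.7686 / 7 = 22.6812
β = Cov / Var(R_m) = 31.3663 / 22.6812 = 1.3829
MRP = 9.93% − 5.68% = 4.25%
E(R) = R_f + β × MRP = 5.68% + 1.3829 × 4.25% = 11.56%

11.56%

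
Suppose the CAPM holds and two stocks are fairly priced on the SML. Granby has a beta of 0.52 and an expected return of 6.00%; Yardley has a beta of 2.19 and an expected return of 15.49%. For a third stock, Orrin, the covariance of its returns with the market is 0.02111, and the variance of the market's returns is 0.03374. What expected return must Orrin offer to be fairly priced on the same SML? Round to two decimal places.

MRP = (15.49% − 6.00%) / (2.19 − 0.52) = 5.6826%
R_f = 6.00% − 0.52 × 5.6826% = 3.0450%
β_Orrin = Cov / Var(R_m) = 0.02111 / 0.03374 = 0.6257
E(R_Orrin) = R_f + β × MRP = 3.0450% + 0.6257 × 5.6826% = 6.60%

6.60%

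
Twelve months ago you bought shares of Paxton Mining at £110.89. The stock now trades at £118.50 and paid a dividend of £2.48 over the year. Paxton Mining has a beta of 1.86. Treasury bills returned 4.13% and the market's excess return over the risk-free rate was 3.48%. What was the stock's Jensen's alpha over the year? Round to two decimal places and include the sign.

Realised HPR = (P1 + D1 − P0) / P0 = (118.50 + 2.48 − 110.89) / 110.89 = 10.09 / 110.89 = 9.0991%
CAPM required = R_f + β·MRP = 4.13% + 1.86 × 3.48% = 10.6028%
α = realised − required = 9.0991% − 10.6028% = -1.50%

-1.50%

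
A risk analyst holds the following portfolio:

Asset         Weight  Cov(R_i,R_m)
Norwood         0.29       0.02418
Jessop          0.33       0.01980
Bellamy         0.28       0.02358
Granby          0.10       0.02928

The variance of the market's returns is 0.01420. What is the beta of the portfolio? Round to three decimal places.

1.625

β_Norwood = 0.02418 / 0.01420 = 1.7028
β_Jessop = 0.01980 / 0.01420 = 1.3944
β_Bellamy = 0.02358 / 0.01420 = 1.6606
β_Granby = 0.02928 / 0.01420 = 2.0620
β_P = Σ w_i β_i = 0.29×1.7028 + 0.33×1.3944 + 0.28×1.6606 + 0.10×2.0620 = 1.6251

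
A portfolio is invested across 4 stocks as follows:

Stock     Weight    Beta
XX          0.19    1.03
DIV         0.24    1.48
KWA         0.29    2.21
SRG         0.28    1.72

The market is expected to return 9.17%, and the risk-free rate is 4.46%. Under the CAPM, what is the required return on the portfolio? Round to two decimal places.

12.34%

β_P = Σ w_i β_i = 0.19×1.03 + 0.24×1.48 + 0.29×2.21 + 0.28×1.72 = 1.6734
MRP = 9.17% − 4.46% = 4.71%
E(R_P) = R_f + β_P × MRP = 4.46% + 1.6734 × 4.71% = 12.34%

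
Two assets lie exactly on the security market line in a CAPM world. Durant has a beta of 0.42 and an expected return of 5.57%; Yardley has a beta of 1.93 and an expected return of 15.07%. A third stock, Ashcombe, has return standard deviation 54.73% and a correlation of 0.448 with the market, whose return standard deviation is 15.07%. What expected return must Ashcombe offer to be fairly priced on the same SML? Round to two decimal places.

MRP = (15.07% − 5.57%) / (1.93 − 0.42) = 6.2914%
R_f = 5.57% − 0.42 × 6.2914% = 2.9276%
β_Ashcombe = ρ·σ_i/σ_m = 0.448 × 54.73 / 15.07 = 1.6270
E(R_Ashcombe) = R_f + β × MRP = 2.9276% + 1.6270 × 6.2914% = 13.16%

13.16%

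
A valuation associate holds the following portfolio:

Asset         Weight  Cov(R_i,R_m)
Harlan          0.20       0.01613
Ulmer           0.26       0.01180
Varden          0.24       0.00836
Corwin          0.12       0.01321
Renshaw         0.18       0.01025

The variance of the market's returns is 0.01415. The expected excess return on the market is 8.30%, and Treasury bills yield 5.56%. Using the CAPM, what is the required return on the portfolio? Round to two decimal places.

β_Harlan = 0.01613 / 0.01415 = 1.1399
β_Ulmer = 0.01180 / 0.01415 = 0.8339
β_Varden = 0.00836 / 0.01415 = 0.5908
β_Corwin = 0.01321 / 0.01415 = 0.9336
β_Renshaw = 0.01025 / 0.01415 = 0.7244
β_P = Σ w_i β_i = 0.20×1.1399 + 0.26×0.8339 + 0.24×0.5908 + 0.12×0.9336 + 0.18×0.7244 = 0.8290
E(R_P) = R_f + β_P × MRP = 5.56% + 0.8290 × 8.30% = 12.44%

12.44%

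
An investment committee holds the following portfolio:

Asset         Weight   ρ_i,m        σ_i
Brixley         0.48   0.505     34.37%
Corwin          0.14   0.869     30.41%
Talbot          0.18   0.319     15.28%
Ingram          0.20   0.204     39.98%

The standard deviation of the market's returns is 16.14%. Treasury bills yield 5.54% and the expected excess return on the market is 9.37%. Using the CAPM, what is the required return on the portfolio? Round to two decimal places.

β_Brixley = 0.505 × 34.37% / 16.14% = 1.0754
β_Corwin = 0.869 × 30.41% / 16.14% = 1.6373
β_Talbot = 0.319 × 15.28% / 16.14% = 0.3020
β_Ingram = 0.204 × 39.98% / 16.14% = 0.5053
β_P = Σ w_i β_i = 0.48×1.0754 + 0.14×1.6373 + 0.18×0.3020 + 0.20×0.5053 = 0.9008
E(R_P) = R_f + β_P × MRP = 5.54% + 0.9008 × 9.37% = 13.98%

13.98%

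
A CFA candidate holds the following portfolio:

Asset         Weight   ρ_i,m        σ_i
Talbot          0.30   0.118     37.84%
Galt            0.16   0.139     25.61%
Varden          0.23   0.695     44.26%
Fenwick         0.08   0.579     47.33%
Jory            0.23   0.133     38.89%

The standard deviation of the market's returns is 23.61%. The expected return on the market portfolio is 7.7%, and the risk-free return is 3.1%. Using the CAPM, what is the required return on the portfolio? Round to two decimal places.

5.51%

β_Talbot = 0.118 × 37.84% / 23.61% = 0.1891
β_Galt = 0.139 × 25.61% / 23.61% = 0.1508
β_Varden = 0.695 × 44.26% / 23.61% = 1.3029
β_Fenwick = 0.579 × 47.33% / 23.61% = 1.1607
β_Jory = 0.133 × 38.89% / 23.61% = 0.2191
β_P = Σ w_i β_i = 0.30×0.1891 + 0.16×0.1508 + 0.23×1.3029 + 0.08×1.1607 + 0.23×0.2191 = 0.5238
MRP = 7.7% − 3.1% = 4.60%
E(R_P) = R_f + β_P × MRP = 3.1% + 0.5238 × 4.6% = 5.51%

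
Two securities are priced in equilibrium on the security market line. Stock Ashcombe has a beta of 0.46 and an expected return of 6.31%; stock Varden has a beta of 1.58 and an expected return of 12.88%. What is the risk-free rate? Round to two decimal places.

3.61%

Both satisfy E(R) = R_f + β·MRP, so the slope of the SML is
MRP = (12.88% − 6.31%) / (1.58 − 0.46) = 6.57% / 1.12 = 5.8661%
R_f = E(R_Ashcombe) − β_Ashcombe·MRP = 6.31% − 0.46 × 5.8661% = 3.6116%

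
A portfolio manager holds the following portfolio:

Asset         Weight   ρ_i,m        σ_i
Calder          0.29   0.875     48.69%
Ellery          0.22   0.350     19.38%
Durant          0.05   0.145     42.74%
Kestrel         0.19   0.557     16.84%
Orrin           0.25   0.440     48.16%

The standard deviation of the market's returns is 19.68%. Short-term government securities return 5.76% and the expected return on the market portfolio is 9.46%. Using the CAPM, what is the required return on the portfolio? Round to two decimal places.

β_Calder = 0.875 × 48.69% / 19.68% = 2.1648
β_Ellery = 0.350 × 19.38% / 19.68% = 0.3447
β_Durant = 0.145 × 42.74% / 19.68% = 0.3149
β_Kestrel = 0.557 × 16.84% / 19.68% = 0.4766
β_Orrin = 0.440 × 48.16% / 19.68% = 1.0767
β_P = Σ w_i β_i = 0.29×2.1648 + 0.22×0.3447 + 0.05×0.3149 + 0.19×0.4766 + 0.25×1.0767 = 1.0791
MRP = 9.46% − 5.76% = 3.70%
E(R_P) = R_f + β_P × MRP = 5.76% + 1.0791 × 3.70% = 9.75%

9.75%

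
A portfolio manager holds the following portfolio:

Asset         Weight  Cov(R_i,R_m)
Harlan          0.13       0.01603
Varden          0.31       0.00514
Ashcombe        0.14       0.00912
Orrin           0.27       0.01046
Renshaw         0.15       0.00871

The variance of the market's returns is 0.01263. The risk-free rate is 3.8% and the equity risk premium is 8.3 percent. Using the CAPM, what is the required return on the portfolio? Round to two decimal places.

β_Harlan = 0.01603 / 0.01263 = 1.2692
β_Varden = 0.00514 / 0.01263 = 0.4070
β_Ashcombe = 0.00912 / 0.01263 = 0.7221
β_Orrin = 0.01046 / 0.01263 = 0.8282
β_Renshaw = 0.00871 / 0.01263 = 0.6896
β_P = Σ w_i β_i = 0.13×1.2692 + 0.31×0.4070 + 0.14×0.7221 + 0.27×0.8282 + 0.15×0.6896 = 0.7193
E(R_P) = R_f + β_P × MRP = 3.8% + 0.7193 × 8.3% = 9.77%

9.77%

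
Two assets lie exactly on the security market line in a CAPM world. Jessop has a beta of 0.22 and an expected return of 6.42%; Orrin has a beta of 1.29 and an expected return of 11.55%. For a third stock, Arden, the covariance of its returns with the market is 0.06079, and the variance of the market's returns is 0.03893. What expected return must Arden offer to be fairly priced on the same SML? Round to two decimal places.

MRP = (11.55% − 6.42%) / (1.29 − 0.22) = 4.7944%
R_f = 6.42% − 0.22 × 4.7944% = 5.3652%
β_Arden = Cov / Var(R_m) = 0.06079 / 0.03893 = 1.5615
E(R_Arden) = R_f + β × MRP = 5.3652% + 1.5615 × 4.7944% = 12.85%

12.85%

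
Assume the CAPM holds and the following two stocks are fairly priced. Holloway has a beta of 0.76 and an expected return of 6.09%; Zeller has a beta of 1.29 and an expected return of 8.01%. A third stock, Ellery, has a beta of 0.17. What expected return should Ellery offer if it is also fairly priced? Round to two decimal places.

MRP (SML slope) = (8.01% − 6.09%) / (1.29 − 0.76) = 1.92% / 0.53 = 3.6226%
R_f (intercept) = 6.09% − 0.76 × 3.6226% = 3.3368%
E(R_Ellery) = R_f + β × MRP = 3.3368% + 0.17 × 3.6226% = 3.95%

3.95%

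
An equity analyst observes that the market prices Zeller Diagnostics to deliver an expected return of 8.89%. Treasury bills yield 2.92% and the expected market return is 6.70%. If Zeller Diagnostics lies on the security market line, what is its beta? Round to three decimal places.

1.579

MRP = 6.70% − 2.92% = 3.78%
β = (E(R) − R_f) / MRP = (8.89% − 2.92%) / 3.78% = 5.97% / 3.78% = 1.579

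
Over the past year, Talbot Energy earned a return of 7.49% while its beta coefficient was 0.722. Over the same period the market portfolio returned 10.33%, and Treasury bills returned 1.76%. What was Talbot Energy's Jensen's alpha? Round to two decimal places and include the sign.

-0.46%

Market excess return = 10.33% − 1.76% = 8.57%
CAPM benchmark = R_f + β(R_m − R_f) = 1.76% + 0.722 × 8.57% = 7.94754%
α = actual − benchmark = 7.49% − 7.94754% = -0.46%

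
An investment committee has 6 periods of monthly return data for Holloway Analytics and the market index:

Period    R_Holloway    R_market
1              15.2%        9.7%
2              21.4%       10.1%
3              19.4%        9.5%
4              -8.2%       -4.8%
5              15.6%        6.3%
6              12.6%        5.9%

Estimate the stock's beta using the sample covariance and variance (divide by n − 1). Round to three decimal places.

1.851

Mean R_i = (15.2 + 21.4 + 19.4 − 8.2 + 15.6 + 12.6) / 6 = 12.6667%
Mean R_m = (9.7 + 10.1 + 9.5 − 4.8 + 6.3 + 5.9) / 6 = 6.1167%
Σ(R_i − R̄_i)(R_m − R̄_m) = 294.9933  ⇒  Cov = 294.9933 / 5 = 58.9987
Σ(R_m − R̄_m)² = 159.4083  ⇒  Var(R_m) = 159.4083 / 5 = 31.8817
β = Cov / Var(R_m) = 58.9987 / 31.8817 = 1.8506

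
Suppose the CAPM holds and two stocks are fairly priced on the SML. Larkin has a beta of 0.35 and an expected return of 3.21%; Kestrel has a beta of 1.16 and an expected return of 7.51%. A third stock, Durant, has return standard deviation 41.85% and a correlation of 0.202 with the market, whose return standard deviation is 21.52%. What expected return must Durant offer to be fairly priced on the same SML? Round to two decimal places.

MRP = (7.51% − 3.21%) / (1.16 − 0.35) = 5.3086%
R_f = 3.21% − 0.35 × 5.3086% = 1.3520%
β_Durant = ρ·σ_i/σ_m = 0.202 × 41.85 / 21.52 = 0.3928
E(R_Durant) = R_f + β × MRP = 1.3520% + 0.3928 × 5.3086% = 3.44%

3.44%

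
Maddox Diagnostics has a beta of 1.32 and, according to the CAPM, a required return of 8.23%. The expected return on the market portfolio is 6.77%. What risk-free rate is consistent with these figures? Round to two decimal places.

E(R) = R_f + β(E(R_m) − R_f) = R_f(1 − β) + β·E(R_m)
8.23% = R_f × (1 − 1.32) + 1.32 × 6.77%
8.23% = R_f × -0.32 + 8.9364%
R_f = (8.23% − 8.9364%) / -0.32 = 2.21%

2.21%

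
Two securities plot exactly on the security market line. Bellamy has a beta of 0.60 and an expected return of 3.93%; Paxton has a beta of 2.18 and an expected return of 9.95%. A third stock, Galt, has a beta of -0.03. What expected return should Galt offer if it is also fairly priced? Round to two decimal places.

1.53%

MRP (SML slope) = (9.95% − 3.93%) / (2.18 − 0.60) = 6.02% / 1.58 = 3.8101%
R_f (intercept) = 3.93% − 0.60 × 3.8101% = 1.6439%
E(R_Galt) = R_f + β × MRP = 1.6439% + -0.03 × 3.8101% = 1.53%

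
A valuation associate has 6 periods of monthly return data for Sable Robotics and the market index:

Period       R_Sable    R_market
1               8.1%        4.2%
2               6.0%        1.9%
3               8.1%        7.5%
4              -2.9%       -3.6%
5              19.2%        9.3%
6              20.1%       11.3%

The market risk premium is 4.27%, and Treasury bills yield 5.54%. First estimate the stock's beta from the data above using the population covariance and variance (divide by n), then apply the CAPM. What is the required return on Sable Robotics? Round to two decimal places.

Mean R_i = (8.1 + 6.0 + 8.1 − 2.9 + 19.2 + 20.1) / 6 = 9.7667%
Mean R_m = (4.2 + 1.9 + 7.5 − 3.6 + 9.3 + 11.3) / 6 = 5.1000%
Σ(R_i − R̄_i)(R_m − R̄_m) = 223.4400  ⇒  Cov = 223.4400 / 6 = 37.2400
Σ(R_m − R̄_m)² = 148.5800  ⇒  Var(R_m) = 148.5800 / 6 = 24.7633
β = Cov / Var(R_m) = 37.2400 / 24.7633 = 1.5038
E(R) = R_f + β × MRP = 5.54% + 1.5038 × 4.27% = 11.96%

11.96%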